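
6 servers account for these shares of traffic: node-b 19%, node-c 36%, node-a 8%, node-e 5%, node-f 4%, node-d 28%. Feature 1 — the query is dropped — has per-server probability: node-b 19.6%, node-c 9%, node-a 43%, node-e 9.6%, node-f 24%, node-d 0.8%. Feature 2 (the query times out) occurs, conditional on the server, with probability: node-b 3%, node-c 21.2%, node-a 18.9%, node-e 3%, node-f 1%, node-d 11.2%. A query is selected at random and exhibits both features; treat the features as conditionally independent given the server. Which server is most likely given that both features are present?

node-c

Unnormalized posteriors (prior × likelihood):
  node-b: 0.19 × 0.196 × 0.03 = 0.0011172
  node-c: 0.36 × 0.09 × 0.212 = 0.0068688
  node-a: 0.08 × 0.43 × 0.189 = 0.0065016
  node-e: 0.05 × 0.096 × 0.03 = 0.000144
  node-f: 0.04 × 0.24 × 0.01 = 0.000096
  node-d: 0.28 × 0.008 × 0.112 = 0.00025088
Sum = 0.01497848.
Largest term belongs to node-c, so node-c is most probable.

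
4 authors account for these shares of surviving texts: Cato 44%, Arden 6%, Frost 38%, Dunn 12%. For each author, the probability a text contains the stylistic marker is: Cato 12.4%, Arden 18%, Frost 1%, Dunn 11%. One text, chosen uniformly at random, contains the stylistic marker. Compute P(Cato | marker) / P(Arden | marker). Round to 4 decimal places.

5.0519

Unnormalized posteriors (prior × likelihood):
  Cato: 0.44 × 0.124 = 0.05456
  Arden: 0.06 × 0.18 = 0.0108
  Frost: 0.38 × 0.01 = 0.0038
  Dunn: 0.12 × 0.11 = 0.0132
Sum = 0.08236.
The ratio is 0.05456 / 0.0108 (the normalizer cancels) = 5.0519.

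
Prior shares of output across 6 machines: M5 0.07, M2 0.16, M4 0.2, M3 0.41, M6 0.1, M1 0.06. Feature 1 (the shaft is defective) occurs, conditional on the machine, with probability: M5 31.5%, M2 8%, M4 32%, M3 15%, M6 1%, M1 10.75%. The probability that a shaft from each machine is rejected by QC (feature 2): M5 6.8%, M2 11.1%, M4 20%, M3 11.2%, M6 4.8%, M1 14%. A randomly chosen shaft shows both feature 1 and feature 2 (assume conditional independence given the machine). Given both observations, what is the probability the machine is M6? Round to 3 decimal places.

By Bayes' rule, posterior ∝ prior × likelihood:
  M5: 0.07 × 0.315 × 0.068 = 0.0014994
  M2: 0.16 × 0.08 × 0.111 = 0.0014208
  M4: 0.2 × 0.32 × 0.2 = 0.0128
  M3: 0.41 × 0.15 × 0.112 = 0.006888
  M6: 0.1 × 0.01 × 0.048 = 0.000048
  M1: 0.06 × 0.1075 × 0.14 = 0.000903
Total = 0.0235592.
P(M6 | evidence) = 0.000048 / 0.0235592 ≈ 0.002.

0.002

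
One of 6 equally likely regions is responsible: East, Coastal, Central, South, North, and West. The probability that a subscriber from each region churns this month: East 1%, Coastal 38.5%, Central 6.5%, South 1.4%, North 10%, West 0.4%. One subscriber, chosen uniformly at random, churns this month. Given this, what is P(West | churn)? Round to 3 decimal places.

Since the prior is uniform, the posterior is proportional to the likelihood:
  East: 0.01
  Coastal: 0.385
  Central: 0.065
  South: 0.014
  North: 0.1
  West: 0.004
Normalizing constant = 0.578.
P(West | evidence) = 0.004 / 0.578 ≈ 0.007.

0.007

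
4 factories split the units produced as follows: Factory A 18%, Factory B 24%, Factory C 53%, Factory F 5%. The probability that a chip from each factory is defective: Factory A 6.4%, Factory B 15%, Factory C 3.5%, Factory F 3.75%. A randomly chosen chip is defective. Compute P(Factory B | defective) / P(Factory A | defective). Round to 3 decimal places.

3.125

Prior × likelihood for each hypothesis:
  Factory A: 0.18 × 0.064 = 0.01152
  Factory B: 0.24 × 0.15 = 0.036
  Factory C: 0.53 × 0.035 = 0.01855
  Factory F: 0.05 × 0.0375 = 0.001875
Normalizing constant = 0.067945.
The ratio is 0.036 / 0.01152 (the normalizer cancels) = 3.125.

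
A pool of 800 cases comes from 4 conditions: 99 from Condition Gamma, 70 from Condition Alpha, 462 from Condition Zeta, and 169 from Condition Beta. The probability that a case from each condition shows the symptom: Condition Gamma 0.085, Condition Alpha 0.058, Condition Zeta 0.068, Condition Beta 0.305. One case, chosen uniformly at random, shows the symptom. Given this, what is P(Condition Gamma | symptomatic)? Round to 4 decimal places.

0.0882

Prior × likelihood for each hypothesis:
  Condition Gamma: 0.12375 × 0.085 = 0.01051875
  Condition Alpha: 0.0875 × 0.058 = 0.005075
  Condition Zeta: 0.5775 × 0.068 = 0.03927
  Condition Beta: 0.21125 × 0.305 = 0.06443125
Normalizing constant = 0.119295.
P(Condition Gamma | evidence) = 0.01051875 / 0.119295 ≈ 0.0882.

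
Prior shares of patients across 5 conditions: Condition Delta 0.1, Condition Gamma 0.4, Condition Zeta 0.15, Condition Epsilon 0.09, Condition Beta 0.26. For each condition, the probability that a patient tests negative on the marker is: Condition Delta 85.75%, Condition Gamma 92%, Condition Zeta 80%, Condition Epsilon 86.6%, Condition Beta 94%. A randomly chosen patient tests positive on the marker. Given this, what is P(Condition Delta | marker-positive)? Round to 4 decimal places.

0.1371

Taking complements, P(marker-positive | each) = Condition Delta 0.1425, Condition Gamma 0.08, Condition Zeta 0.2, Condition Epsilon 0.134, Condition Beta 0.06.
Prior × likelihood for each hypothesis:
  Condition Delta: 0.1 × 0.1425 = 0.01425
  Condition Gamma: 0.4 × 0.08 = 0.032
  Condition Zeta: 0.15 × 0.2 = 0.03
  Condition Epsilon: 0.09 × 0.134 = 0.01206
  Condition Beta: 0.26 × 0.06 = 0.0156
Sum = 0.10391.
P(Condition Delta | evidence) = 0.01425 / 0.10391 ≈ 0.1371.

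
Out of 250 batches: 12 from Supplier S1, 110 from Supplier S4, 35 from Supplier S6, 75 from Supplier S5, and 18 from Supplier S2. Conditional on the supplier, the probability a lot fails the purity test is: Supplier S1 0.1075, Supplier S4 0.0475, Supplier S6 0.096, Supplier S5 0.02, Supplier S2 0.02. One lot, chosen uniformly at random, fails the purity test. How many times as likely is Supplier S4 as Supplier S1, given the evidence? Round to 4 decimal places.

4.0504

By Bayes' rule, posterior ∝ prior × likelihood:
  Supplier S1: 0.048 × 0.1075 = 0.00516
  Supplier S4: 0.44 × 0.0475 = 0.0209
  Supplier S6: 0.14 × 0.096 = 0.01344
  Supplier S5: 0.3 × 0.02 = 0.006
  Supplier S2: 0.072 × 0.02 = 0.00144
Sum = 0.04694.
The ratio is 0.0209 / 0.00516 (the normalizer cancels) = 4.0504.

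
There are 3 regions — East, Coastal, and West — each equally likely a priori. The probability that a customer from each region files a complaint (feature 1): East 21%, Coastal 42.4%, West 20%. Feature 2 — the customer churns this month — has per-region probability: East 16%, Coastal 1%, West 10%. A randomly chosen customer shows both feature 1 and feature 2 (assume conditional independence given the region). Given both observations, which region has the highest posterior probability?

East

Since the prior is uniform, the posterior is proportional to the likelihood:
  East: 0.21 × 0.16 = 0.0336
  Coastal: 0.424 × 0.01 = 0.00424
  West: 0.2 × 0.1 = 0.02
Total = 0.05784.
Largest term belongs to East, so East is most probable.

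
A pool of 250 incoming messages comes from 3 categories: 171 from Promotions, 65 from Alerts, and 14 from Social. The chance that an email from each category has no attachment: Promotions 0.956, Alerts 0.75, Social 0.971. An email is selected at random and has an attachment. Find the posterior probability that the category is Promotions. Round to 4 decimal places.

Taking complements, P(attachment | each) = Promotions 0.044, Alerts 0.25, Social 0.029.
Compute prior × likelihood for every hypothesis:
  Promotions: 0.684 × 0.044 = 0.030096
  Alerts: 0.26 × 0.25 = 0.065
  Social: 0.056 × 0.029 = 0.001624
Normalizing constant = 0.09672.
P(Promotions | evidence) = 0.030096 / 0.09672 ≈ 0.3112.

0.3112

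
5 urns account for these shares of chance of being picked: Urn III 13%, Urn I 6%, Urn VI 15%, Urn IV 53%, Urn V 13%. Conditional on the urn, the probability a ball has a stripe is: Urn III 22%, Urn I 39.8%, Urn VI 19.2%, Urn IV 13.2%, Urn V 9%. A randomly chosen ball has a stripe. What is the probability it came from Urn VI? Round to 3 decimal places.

0.177

By Bayes' rule, posterior ∝ prior × likelihood:
  Urn III: 0.13 × 0.22 = 0.0286
  Urn I: 0.06 × 0.398 = 0.02388
  Urn VI: 0.15 × 0.192 = 0.0288
  Urn IV: 0.53 × 0.132 = 0.06996
  Urn V: 0.13 × 0.09 = 0.0117
Sum = 0.16294.
P(Urn VI | evidence) = 0.0288 / 0.16294 ≈ 0.177.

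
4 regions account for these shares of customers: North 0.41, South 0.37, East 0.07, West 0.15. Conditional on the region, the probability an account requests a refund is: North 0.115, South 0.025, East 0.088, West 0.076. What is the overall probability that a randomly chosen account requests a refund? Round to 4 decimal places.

0.0740

Unnormalized posteriors (prior × likelihood):
  North: 0.41 × 0.115 = 0.04715
  South: 0.37 × 0.025 = 0.00925
  East: 0.07 × 0.088 = 0.00616
  West: 0.15 × 0.076 = 0.0114
P(refund) = 0.04715 + 0.00925 + 0.00616 + 0.0114 = 0.07396 → 0.0740.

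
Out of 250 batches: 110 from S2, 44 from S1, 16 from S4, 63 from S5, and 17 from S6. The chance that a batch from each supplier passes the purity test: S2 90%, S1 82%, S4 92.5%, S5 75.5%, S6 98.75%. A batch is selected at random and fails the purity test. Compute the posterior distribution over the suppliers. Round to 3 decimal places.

Taking complements, P(off-spec | each) = S2 0.1, S1 0.18, S4 0.075, S5 0.245, S6 0.0125.
By Bayes' rule, posterior ∝ prior × likelihood:
  S2: 0.44 × 0.1 = 0.044
  S1: 0.176 × 0.18 = 0.03168
  S4: 0.064 × 0.075 = 0.0048
  S5: 0.252 × 0.245 = 0.06174
  S6: 0.068 × 0.0125 = 0.00085
Total = 0.14307.
P(S2 | off-spec) = 0.044/0.14307 ≈ 0.308
P(S1 | off-spec) = 0.03168/0.14307 ≈ 0.221
P(S4 | off-spec) = 0.0048/0.14307 ≈ 0.034
P(S5 | off-spec) = 0.06174/0.14307 ≈ 0.432
P(S6 | off-spec) = 0.00085/0.14307 ≈ 0.006
(Check: 0.308+0.221+0.034+0.432+0.006 = 1.001.)

S2 0.308, S1 0.221, S4 0.034, S5 0.432, S6 0.006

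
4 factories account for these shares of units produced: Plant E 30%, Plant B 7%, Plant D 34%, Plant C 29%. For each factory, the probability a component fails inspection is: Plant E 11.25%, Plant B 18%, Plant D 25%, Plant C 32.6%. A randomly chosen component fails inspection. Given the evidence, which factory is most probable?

Plant C

By Bayes' rule, posterior ∝ prior × likelihood:
  Plant E: 0.3 × 0.1125 = 0.03375
  Plant B: 0.07 × 0.18 = 0.0126
  Plant D: 0.34 × 0.25 = 0.085
  Plant C: 0.29 × 0.326 = 0.09454
Total = 0.22589.
Largest term belongs to Plant C, so Plant C is most probable.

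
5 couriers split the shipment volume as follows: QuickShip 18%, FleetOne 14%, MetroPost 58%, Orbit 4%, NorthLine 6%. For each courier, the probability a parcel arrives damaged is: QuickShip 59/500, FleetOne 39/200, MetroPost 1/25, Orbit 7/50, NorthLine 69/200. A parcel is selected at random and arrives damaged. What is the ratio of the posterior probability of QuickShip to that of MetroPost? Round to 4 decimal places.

0.9155

Compute prior × likelihood for every hypothesis:
  QuickShip: 0.18 × 0.118 = 0.02124
  FleetOne: 0.14 × 0.195 = 0.0273
  MetroPost: 0.58 × 0.04 = 0.0232
  Orbit: 0.04 × 0.14 = 0.0056
  NorthLine: 0.06 × 0.345 = 0.0207
Normalizing constant = 0.09804.
The ratio is 0.02124 / 0.0232 (the normalizer cancels) = 0.9155.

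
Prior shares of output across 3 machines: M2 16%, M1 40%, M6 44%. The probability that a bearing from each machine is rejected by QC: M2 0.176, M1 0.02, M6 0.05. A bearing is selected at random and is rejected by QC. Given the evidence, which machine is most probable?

M2

Compute prior × likelihood for every hypothesis:
  M2: 0.16 × 0.176 = 0.02816
  M1: 0.4 × 0.02 = 0.008
  M6: 0.44 × 0.05 = 0.022
Sum = 0.05816.
Largest term belongs to M2, so M2 is most probable.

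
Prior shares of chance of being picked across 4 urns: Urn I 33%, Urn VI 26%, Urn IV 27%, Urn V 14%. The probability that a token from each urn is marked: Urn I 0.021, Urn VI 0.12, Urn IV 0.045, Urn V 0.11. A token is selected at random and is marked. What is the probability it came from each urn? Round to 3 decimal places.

Urn I 0.106, Urn VI 0.475, Urn IV 0.185, Urn V 0.234

By Bayes' rule, posterior ∝ prior × likelihood:
  Urn I: 0.33 × 0.021 = 0.00693
  Urn VI: 0.26 × 0.12 = 0.0312
  Urn IV: 0.27 × 0.045 = 0.01215
  Urn V: 0.14 × 0.11 = 0.0154
Normalizing constant = 0.06568.
P(Urn I | marked) = 0.00693/0.06568 ≈ 0.106
P(Urn VI | marked) = 0.0312/0.06568 ≈ 0.475
P(Urn IV | marked) = 0.01215/0.06568 ≈ 0.185
P(Urn V | marked) = 0.0154/0.06568 ≈ 0.234
(Check: 0.106+0.475+0.185+0.234 = 1.000.)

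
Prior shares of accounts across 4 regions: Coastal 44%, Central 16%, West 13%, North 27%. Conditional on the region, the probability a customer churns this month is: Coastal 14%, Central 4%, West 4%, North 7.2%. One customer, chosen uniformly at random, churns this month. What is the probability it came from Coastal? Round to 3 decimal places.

Compute prior × likelihood for every hypothesis:
  Coastal: 0.44 × 0.14 = 0.0616
  Central: 0.16 × 0.04 = 0.0064
  West: 0.13 × 0.04 = 0.0052
  North: 0.27 × 0.072 = 0.01944
Normalizing constant = 0.09264.
P(Coastal | evidence) = 0.0616 / 0.09264 ≈ 0.665.

0.665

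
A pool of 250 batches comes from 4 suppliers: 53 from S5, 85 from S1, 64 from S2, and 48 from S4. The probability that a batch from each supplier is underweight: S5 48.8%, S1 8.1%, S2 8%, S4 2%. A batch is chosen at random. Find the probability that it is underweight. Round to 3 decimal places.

By Bayes' rule, posterior ∝ prior × likelihood:
  S5: 0.212 × 0.488 = 0.103456
  S1: 0.34 × 0.081 = 0.02754
  S2: 0.256 × 0.08 = 0.02048
  S4: 0.192 × 0.02 = 0.00384
P(underweight) = 0.103456 + 0.02754 + 0.02048 + 0.00384 = 0.155316 → 0.155.

0.155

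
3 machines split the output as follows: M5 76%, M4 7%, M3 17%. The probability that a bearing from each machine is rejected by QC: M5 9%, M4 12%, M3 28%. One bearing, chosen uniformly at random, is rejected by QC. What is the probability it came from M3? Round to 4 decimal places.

0.3826

Prior × likelihood for each hypothesis:
  M5: 0.76 × 0.09 = 0.0684
  M4: 0.07 × 0.12 = 0.0084
  M3: 0.17 × 0.28 = 0.0476
Total = 0.1244.
P(M3 | evidence) = 0.0476 / 0.1244 ≈ 0.3826.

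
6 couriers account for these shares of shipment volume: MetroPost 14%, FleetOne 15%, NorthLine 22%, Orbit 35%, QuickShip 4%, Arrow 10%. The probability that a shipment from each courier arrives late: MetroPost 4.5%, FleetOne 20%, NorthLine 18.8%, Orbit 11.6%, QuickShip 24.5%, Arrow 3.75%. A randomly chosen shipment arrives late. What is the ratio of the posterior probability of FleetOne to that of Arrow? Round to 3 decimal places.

Compute prior × likelihood for every hypothesis:
  MetroPost: 0.14 × 0.045 = 0.0063
  FleetOne: 0.15 × 0.2 = 0.03
  NorthLine: 0.22 × 0.188 = 0.04136
  Orbit: 0.35 × 0.116 = 0.0406
  QuickShip: 0.04 × 0.245 = 0.0098
  Arrow: 0.1 × 0.0375 = 0.00375
Sum = 0.13181.
The ratio is 0.03 / 0.00375 (the normalizer cancels) = 8.000.

8.000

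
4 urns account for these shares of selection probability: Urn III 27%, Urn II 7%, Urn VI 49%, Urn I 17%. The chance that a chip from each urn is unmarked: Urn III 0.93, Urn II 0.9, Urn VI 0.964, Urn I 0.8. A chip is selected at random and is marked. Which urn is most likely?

Taking complements, P(marked | each) = Urn III 0.07, Urn II 0.1, Urn VI 0.036, Urn I 0.2.
Unnormalized posteriors (prior × likelihood):
  Urn III: 0.27 × 0.07 = 0.0189
  Urn II: 0.07 × 0.1 = 0.007
  Urn VI: 0.49 × 0.036 = 0.01764
  Urn I: 0.17 × 0.2 = 0.034
Sum = 0.07754.
Largest term belongs to Urn I, so Urn I is most probable.

Urn I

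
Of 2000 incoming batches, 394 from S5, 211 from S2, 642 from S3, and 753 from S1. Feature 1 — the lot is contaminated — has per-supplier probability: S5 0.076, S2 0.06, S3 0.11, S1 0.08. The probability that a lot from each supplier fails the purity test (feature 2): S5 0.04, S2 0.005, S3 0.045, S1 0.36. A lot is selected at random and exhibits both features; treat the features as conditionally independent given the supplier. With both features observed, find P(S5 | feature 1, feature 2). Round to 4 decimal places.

0.0458

By Bayes' rule, posterior ∝ prior × likelihood:
  S5: 0.197 × 0.076 × 0.04 = 0.00059888
  S2: 0.1055 × 0.06 × 0.005 = 0.00003165
  S3: 0.321 × 0.11 × 0.045 = 0.00158895
  S1: 0.3765 × 0.08 × 0.36 = 0.0108432
Total = 0.01306268.
P(S5 | evidence) = 0.00059888 / 0.01306268 ≈ 0.0458.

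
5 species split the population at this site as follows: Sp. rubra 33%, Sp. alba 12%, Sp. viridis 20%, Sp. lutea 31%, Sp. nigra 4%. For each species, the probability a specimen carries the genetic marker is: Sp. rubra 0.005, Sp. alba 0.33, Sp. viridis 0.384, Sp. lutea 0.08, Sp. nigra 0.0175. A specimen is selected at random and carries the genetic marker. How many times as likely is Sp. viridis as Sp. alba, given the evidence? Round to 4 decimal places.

By Bayes' rule, posterior ∝ prior × likelihood:
  Sp. rubra: 0.33 × 0.005 = 0.00165
  Sp. alba: 0.12 × 0.33 = 0.0396
  Sp. viridis: 0.2 × 0.384 = 0.0768
  Sp. lutea: 0.31 × 0.08 = 0.0248
  Sp. nigra: 0.04 × 0.0175 = 0.0007
Sum = 0.14355.
The ratio is 0.0768 / 0.0396 (the normalizer cancels) = 1.9394.

1.9394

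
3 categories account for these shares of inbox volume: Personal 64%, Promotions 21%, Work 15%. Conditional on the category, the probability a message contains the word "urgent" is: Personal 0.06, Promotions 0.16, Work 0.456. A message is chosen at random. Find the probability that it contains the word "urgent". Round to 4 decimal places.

0.1404

Compute prior × likelihood for every hypothesis:
  Personal: 0.64 × 0.06 = 0.0384
  Promotions: 0.21 × 0.16 = 0.0336
  Work: 0.15 × 0.456 = 0.0684
P(urgent-flag) = 0.0384 + 0.0336 + 0.0684 = 0.1404 → 0.1404.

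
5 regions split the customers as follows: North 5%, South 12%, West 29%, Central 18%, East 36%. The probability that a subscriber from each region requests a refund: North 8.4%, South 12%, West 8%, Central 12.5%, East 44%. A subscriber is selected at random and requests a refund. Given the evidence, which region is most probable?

Prior × likelihood for each hypothesis:
  North: 0.05 × 0.084 = 0.0042
  South: 0.12 × 0.12 = 0.0144
  West: 0.29 × 0.08 = 0.0232
  Central: 0.18 × 0.125 = 0.0225
  East: 0.36 × 0.44 = 0.1584
Total = 0.2227.
Largest term belongs to East, so East is most probable.

East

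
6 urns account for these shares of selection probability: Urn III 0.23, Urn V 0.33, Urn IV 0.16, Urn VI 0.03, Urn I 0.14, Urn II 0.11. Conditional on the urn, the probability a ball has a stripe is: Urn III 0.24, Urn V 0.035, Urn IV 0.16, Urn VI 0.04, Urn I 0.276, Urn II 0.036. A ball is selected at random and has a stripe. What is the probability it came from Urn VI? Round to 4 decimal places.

0.0088

Prior × likelihood for each hypothesis:
  Urn III: 0.23 × 0.24 = 0.0552
  Urn V: 0.33 × 0.035 = 0.01155
  Urn IV: 0.16 × 0.16 = 0.0256
  Urn VI: 0.03 × 0.04 = 0.0012
  Urn I: 0.14 × 0.276 = 0.03864
  Urn II: 0.11 × 0.036 = 0.00396
Total = 0.13615.
P(Urn VI | evidence) = 0.0012 / 0.13615 ≈ 0.0088.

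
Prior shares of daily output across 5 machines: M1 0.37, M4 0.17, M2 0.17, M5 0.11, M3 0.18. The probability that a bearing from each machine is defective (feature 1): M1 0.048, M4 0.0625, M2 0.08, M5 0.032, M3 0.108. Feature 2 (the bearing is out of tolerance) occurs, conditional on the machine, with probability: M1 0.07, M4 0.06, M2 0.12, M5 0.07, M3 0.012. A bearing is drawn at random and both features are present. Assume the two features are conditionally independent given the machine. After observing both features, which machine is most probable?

Unnormalized posteriors (prior × likelihood):
  M1: 0.37 × 0.048 × 0.07 = 0.0012432
  M4: 0.17 × 0.0625 × 0.06 = 0.0006375
  M2: 0.17 × 0.08 × 0.12 = 0.001632
  M5: 0.11 × 0.032 × 0.07 = 0.0002464
  M3: 0.18 × 0.108 × 0.012 = 0.00023328
Normalizing constant = 0.00399238.
Largest term belongs to M2, so M2 is most probable.

M2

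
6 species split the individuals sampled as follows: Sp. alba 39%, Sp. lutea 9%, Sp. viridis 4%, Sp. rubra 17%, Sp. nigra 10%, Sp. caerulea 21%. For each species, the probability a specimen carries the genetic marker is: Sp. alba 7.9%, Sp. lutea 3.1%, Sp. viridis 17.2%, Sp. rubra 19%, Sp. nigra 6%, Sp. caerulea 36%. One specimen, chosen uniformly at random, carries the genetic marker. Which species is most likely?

Prior × likelihood for each hypothesis:
  Sp. alba: 0.39 × 0.079 = 0.03081
  Sp. lutea: 0.09 × 0.031 = 0.00279
  Sp. viridis: 0.04 × 0.172 = 0.00688
  Sp. rubra: 0.17 × 0.19 = 0.0323
  Sp. nigra: 0.1 × 0.06 = 0.006
  Sp. caerulea: 0.21 × 0.36 = 0.0756
Total = 0.15438.
Largest term belongs to Sp. caerulea, so Sp. caerulea is most probable.

Sp. caerulea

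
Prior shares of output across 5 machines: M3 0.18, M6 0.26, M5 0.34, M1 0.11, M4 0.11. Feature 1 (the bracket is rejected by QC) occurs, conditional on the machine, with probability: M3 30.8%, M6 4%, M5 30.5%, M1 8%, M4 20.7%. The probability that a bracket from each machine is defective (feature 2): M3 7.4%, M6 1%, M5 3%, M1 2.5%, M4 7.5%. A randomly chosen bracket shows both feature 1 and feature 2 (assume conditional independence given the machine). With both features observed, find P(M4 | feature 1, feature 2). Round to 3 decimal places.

0.185

Compute prior × likelihood for every hypothesis:
  M3: 0.18 × 0.308 × 0.074 = 0.00410256
  M6: 0.26 × 0.04 × 0.01 = 0.000104
  M5: 0.34 × 0.305 × 0.03 = 0.003111
  M1: 0.11 × 0.08 × 0.025 = 0.00022
  M4: 0.11 × 0.207 × 0.075 = 0.00170775
Sum = 0.00924531.
P(M4 | evidence) = 0.00170775 / 0.00924531 ≈ 0.185.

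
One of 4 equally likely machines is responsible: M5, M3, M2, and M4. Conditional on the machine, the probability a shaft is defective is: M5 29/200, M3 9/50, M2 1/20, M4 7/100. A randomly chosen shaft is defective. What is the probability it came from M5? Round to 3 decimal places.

With a uniform prior (1/4 each), posterior ∝ likelihood:
  M5: 0.145
  M3: 0.18
  M2: 0.05
  M4: 0.07
Normalizing constant = 0.445.
P(M5 | evidence) = 0.145 / 0.445 ≈ 0.326.

0.326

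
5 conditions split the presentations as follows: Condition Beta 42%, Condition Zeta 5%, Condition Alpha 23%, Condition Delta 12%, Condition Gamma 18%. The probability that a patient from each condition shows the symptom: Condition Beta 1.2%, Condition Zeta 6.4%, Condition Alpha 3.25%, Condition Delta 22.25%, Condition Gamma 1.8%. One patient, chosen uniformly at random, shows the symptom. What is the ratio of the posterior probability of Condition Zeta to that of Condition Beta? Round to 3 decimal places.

0.635

Unnormalized posteriors (prior × likelihood):
  Condition Beta: 0.42 × 0.012 = 0.00504
  Condition Zeta: 0.05 × 0.064 = 0.0032
  Condition Alpha: 0.23 × 0.0325 = 0.007475
  Condition Delta: 0.12 × 0.2225 = 0.0267
  Condition Gamma: 0.18 × 0.018 = 0.00324
Sum = 0.045655.
The ratio is 0.0032 / 0.00504 (the normalizer cancels) = 0.635.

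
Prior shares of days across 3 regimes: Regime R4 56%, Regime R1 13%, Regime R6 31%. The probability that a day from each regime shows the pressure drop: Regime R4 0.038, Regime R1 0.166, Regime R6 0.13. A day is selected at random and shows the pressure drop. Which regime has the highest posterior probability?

Compute prior × likelihood for every hypothesis:
  Regime R4: 0.56 × 0.038 = 0.02128
  Regime R1: 0.13 × 0.166 = 0.02158
  Regime R6: 0.31 × 0.13 = 0.0403
Sum = 0.08316.
Largest term belongs to Regime R6, so Regime R6 is most probable.

Regime R6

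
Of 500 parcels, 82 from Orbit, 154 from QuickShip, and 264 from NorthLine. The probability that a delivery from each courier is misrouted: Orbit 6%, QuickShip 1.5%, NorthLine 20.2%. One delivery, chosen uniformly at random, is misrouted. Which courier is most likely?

Compute prior × likelihood for every hypothesis:
  Orbit: 0.164 × 0.06 = 0.00984
  QuickShip: 0.308 × 0.015 = 0.00462
  NorthLine: 0.528 × 0.202 = 0.106656
Sum = 0.121116.
Largest term belongs to NorthLine, so NorthLine is most probable.

NorthLine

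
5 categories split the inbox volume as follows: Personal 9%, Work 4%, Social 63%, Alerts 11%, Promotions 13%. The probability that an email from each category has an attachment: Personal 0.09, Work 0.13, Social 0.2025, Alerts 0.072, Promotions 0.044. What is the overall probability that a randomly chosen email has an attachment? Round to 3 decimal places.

0.155

Prior × likelihood for each hypothesis:
  Personal: 0.09 × 0.09 = 0.0081
  Work: 0.04 × 0.13 = 0.0052
  Social: 0.63 × 0.2025 = 0.127575
  Alerts: 0.11 × 0.072 = 0.00792
  Promotions: 0.13 × 0.044 = 0.00572
P(attachment) = 0.0081 + 0.0052 + 0.127575 + 0.00792 + 0.00572 = 0.154515 → 0.155.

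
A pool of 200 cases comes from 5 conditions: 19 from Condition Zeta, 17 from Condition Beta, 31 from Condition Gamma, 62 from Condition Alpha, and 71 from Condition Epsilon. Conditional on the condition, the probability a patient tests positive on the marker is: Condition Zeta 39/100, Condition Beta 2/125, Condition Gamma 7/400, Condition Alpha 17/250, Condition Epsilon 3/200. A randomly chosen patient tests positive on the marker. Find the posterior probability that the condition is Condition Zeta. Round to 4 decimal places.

Compute prior × likelihood for every hypothesis:
  Condition Zeta: 0.095 × 0.39 = 0.03705
  Condition Beta: 0.085 × 0.016 = 0.00136
  Condition Gamma: 0.155 × 0.0175 = 0.0027125
  Condition Alpha: 0.31 × 0.068 = 0.02108
  Condition Epsilon: 0.355 × 0.015 = 0.005325
Normalizing constant = 0.0675275.
P(Condition Zeta | evidence) = 0.03705 / 0.0675275 ≈ 0.5487.

0.5487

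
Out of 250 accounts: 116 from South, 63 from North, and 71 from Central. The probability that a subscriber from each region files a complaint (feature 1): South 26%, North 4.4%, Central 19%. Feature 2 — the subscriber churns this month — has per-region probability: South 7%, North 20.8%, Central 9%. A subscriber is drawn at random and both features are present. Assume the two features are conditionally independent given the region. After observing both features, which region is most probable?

By Bayes' rule, posterior ∝ prior × likelihood:
  South: 0.464 × 0.26 × 0.07 = 0.0084448
  North: 0.252 × 0.044 × 0.208 = 0.002306304
  Central: 0.284 × 0.19 × 0.09 = 0.0048564
Sum = 0.015607504.
Largest term belongs to South, so South is most probable.

South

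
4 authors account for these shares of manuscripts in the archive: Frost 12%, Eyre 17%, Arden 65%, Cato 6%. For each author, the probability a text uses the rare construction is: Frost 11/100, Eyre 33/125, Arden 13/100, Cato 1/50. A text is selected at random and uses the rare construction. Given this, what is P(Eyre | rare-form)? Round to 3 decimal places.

Compute prior × likelihood for every hypothesis:
  Frost: 0.12 × 0.11 = 0.0132
  Eyre: 0.17 × 0.264 = 0.04488
  Arden: 0.65 × 0.13 = 0.0845
  Cato: 0.06 × 0.02 = 0.0012
Sum = 0.14378.
P(Eyre | evidence) = 0.04488 / 0.14378 ≈ 0.312.

0.312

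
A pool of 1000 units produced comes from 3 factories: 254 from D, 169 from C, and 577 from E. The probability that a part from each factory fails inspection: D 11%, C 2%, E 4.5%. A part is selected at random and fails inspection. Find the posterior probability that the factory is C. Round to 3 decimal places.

By Bayes' rule, posterior ∝ prior × likelihood:
  D: 0.254 × 0.11 = 0.02794
  C: 0.169 × 0.02 = 0.00338
  E: 0.577 × 0.045 = 0.025965
Sum = 0.057285.
P(C | evidence) = 0.00338 / 0.057285 ≈ 0.059.

0.059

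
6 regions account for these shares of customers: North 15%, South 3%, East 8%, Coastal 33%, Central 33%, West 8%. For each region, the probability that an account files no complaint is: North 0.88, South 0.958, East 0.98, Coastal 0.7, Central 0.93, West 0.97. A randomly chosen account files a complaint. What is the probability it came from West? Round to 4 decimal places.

0.0165

Taking complements, P(complaint | each) = North 0.12, South 0.042, East 0.02, Coastal 0.3, Central 0.07, West 0.03.
Prior × likelihood for each hypothesis:
  North: 0.15 × 0.12 = 0.018
  South: 0.03 × 0.042 = 0.00126
  East: 0.08 × 0.02 = 0.0016
  Coastal: 0.33 × 0.3 = 0.099
  Central: 0.33 × 0.07 = 0.0231
  West: 0.08 × 0.03 = 0.0024
Normalizing constant = 0.14536.
P(West | evidence) = 0.0024 / 0.14536 ≈ 0.0165.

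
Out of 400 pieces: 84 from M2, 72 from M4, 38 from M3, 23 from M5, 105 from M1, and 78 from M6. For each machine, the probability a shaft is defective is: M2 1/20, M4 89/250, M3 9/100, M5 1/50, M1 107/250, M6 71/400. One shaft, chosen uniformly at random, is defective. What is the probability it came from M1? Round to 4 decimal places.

Unnormalized posteriors (prior × likelihood):
  M2: 0.21 × 0.05 = 0.0105
  M4: 0.18 × 0.356 = 0.06408
  M3: 0.095 × 0.09 = 0.00855
  M5: 0.0575 × 0.02 = 0.00115
  M1: 0.2625 × 0.428 = 0.11235
  M6: 0.195 × 0.1775 = 0.0346125
Normalizing constant = 0.2312425.
P(M1 | evidence) = 0.11235 / 0.2312425 ≈ 0.4859.

0.4859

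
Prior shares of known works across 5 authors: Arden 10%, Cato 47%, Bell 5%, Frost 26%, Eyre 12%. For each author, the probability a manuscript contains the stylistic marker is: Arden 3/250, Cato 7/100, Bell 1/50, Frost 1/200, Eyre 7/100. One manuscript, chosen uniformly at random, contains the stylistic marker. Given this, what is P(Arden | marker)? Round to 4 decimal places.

Compute prior × likelihood for every hypothesis:
  Arden: 0.1 × 0.012 = 0.0012
  Cato: 0.47 × 0.07 = 0.0329
  Bell: 0.05 × 0.02 = 0.001
  Frost: 0.26 × 0.005 = 0.0013
  Eyre: 0.12 × 0.07 = 0.0084
Sum = 0.0448.
P(Arden | evidence) = 0.0012 / 0.0448 ≈ 0.0268.

0.0268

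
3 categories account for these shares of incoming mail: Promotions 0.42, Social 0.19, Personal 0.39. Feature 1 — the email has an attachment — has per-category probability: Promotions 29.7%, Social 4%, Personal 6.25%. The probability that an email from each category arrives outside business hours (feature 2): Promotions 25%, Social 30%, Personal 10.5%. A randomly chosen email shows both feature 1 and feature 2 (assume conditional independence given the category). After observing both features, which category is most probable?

Promotions

Unnormalized posteriors (prior × likelihood):
  Promotions: 0.42 × 0.297 × 0.25 = 0.031185
  Social: 0.19 × 0.04 × 0.3 = 0.00228
  Personal: 0.39 × 0.0625 × 0.105 = 0.002559375
Normalizing constant = 0.036024375.
Largest term belongs to Promotions, so Promotions is most probable.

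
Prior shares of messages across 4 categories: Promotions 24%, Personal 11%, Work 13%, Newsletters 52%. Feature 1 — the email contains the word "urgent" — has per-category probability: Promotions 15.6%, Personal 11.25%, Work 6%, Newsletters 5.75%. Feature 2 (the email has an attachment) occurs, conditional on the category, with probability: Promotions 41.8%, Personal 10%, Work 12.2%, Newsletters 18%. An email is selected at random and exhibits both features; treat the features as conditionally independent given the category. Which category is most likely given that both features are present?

Compute prior × likelihood for every hypothesis:
  Promotions: 0.24 × 0.156 × 0.418 = 0.01564992
  Personal: 0.11 × 0.1125 × 0.1 = 0.0012375
  Work: 0.13 × 0.06 × 0.122 = 0.0009516
  Newsletters: 0.52 × 0.0575 × 0.18 = 0.005382
Sum = 0.02322102.
Largest term belongs to Promotions, so Promotions is most probable.

Promotions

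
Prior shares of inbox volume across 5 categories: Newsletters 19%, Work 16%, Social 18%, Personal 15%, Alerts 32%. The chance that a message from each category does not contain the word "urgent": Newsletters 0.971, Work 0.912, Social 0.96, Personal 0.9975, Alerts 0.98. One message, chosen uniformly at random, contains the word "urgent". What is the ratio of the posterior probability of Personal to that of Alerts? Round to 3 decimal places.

Taking complements, P(urgent-flag | each) = Newsletters 0.029, Work 0.088, Social 0.04, Personal 0.0025, Alerts 0.02.
Unnormalized posteriors (prior × likelihood):
  Newsletters: 0.19 × 0.029 = 0.00551
  Work: 0.16 × 0.088 = 0.01408
  Social: 0.18 × 0.04 = 0.0072
  Personal: 0.15 × 0.0025 = 0.000375
  Alerts: 0.32 × 0.02 = 0.0064
Sum = 0.033565.
The ratio is 0.000375 / 0.0064 (the normalizer cancels) = 0.059.

0.059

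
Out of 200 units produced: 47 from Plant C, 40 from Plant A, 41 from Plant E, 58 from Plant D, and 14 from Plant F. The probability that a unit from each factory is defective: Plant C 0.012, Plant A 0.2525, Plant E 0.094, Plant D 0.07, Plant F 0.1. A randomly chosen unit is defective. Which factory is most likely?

Plant A

Prior × likelihood for each hypothesis:
  Plant C: 0.235 × 0.012 = 0.00282
  Plant A: 0.2 × 0.2525 = 0.0505
  Plant E: 0.205 × 0.094 = 0.01927
  Plant D: 0.29 × 0.07 = 0.0203
  Plant F: 0.07 × 0.1 = 0.007
Normalizing constant = 0.09989.
Largest term belongs to Plant A, so Plant A is most probable.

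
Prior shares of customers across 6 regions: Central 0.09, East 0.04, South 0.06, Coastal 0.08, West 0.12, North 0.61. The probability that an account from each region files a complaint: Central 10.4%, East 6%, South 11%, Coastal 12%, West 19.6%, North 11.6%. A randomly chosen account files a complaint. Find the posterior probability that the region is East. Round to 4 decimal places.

Compute prior × likelihood for every hypothesis:
  Central: 0.09 × 0.104 = 0.00936
  East: 0.04 × 0.06 = 0.0024
  South: 0.06 × 0.11 = 0.0066
  Coastal: 0.08 × 0.12 = 0.0096
  West: 0.12 × 0.196 = 0.02352
  North: 0.61 × 0.116 = 0.07076
Sum = 0.12224.
P(East | evidence) = 0.0024 / 0.12224 ≈ 0.0196.

0.0196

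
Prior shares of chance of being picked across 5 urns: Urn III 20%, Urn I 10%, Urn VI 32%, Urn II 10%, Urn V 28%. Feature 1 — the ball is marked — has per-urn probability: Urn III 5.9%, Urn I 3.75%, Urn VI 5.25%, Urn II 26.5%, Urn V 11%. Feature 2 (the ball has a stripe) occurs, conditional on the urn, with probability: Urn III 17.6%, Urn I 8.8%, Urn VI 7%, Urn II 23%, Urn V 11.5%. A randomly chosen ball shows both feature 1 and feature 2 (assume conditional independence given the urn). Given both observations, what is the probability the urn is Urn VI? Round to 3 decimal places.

0.089

Compute prior × likelihood for every hypothesis:
  Urn III: 0.2 × 0.059 × 0.176 = 0.0020768
  Urn I: 0.1 × 0.0375 × 0.088 = 0.00033
  Urn VI: 0.32 × 0.0525 × 0.07 = 0.001176
  Urn II: 0.1 × 0.265 × 0.23 = 0.006095
  Urn V: 0.28 × 0.11 × 0.115 = 0.003542
Normalizing constant = 0.0132198.
P(Urn VI | evidence) = 0.001176 / 0.0132198 ≈ 0.089.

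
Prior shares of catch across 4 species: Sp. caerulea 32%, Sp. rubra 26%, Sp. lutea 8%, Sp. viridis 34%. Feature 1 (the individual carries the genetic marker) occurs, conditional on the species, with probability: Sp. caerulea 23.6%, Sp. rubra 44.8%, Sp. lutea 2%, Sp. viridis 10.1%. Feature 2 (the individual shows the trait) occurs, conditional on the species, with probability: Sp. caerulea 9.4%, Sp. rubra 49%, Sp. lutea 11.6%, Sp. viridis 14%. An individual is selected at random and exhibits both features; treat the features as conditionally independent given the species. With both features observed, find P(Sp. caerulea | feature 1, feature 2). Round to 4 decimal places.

Compute prior × likelihood for every hypothesis:
  Sp. caerulea: 0.32 × 0.236 × 0.094 = 0.00709888
  Sp. rubra: 0.26 × 0.448 × 0.49 = 0.0570752
  Sp. lutea: 0.08 × 0.02 × 0.116 = 0.0001856
  Sp. viridis: 0.34 × 0.101 × 0.14 = 0.0048076
Total = 0.06916728.
P(Sp. caerulea | evidence) = 0.00709888 / 0.06916728 ≈ 0.1026.

0.1026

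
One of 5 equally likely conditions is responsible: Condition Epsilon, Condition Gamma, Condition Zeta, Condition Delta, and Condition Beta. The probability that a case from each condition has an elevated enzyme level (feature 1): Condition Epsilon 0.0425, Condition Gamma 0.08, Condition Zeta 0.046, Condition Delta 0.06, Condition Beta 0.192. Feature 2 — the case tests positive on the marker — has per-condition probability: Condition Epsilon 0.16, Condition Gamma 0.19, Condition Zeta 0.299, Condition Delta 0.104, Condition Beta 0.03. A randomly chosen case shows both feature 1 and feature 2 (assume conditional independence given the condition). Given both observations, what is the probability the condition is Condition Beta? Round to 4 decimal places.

Since the prior is uniform, the posterior is proportional to the likelihood:
  Condition Epsilon: 0.0425 × 0.16 = 0.0068
  Condition Gamma: 0.08 × 0.19 = 0.0152
  Condition Zeta: 0.046 × 0.299 = 0.013754
  Condition Delta: 0.06 × 0.104 = 0.00624
  Condition Beta: 0.192 × 0.03 = 0.00576
Normalizing constant = 0.047754.
P(Condition Beta | evidence) = 0.00576 / 0.047754 ≈ 0.1206.

0.1206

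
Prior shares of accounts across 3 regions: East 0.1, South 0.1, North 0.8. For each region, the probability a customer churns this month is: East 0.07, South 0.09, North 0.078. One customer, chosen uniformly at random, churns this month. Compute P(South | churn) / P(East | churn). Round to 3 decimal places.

By Bayes' rule, posterior ∝ prior × likelihood:
  East: 0.1 × 0.07 = 0.007
  South: 0.1 × 0.09 = 0.009
  North: 0.8 × 0.078 = 0.0624
Total = 0.0784.
The ratio is 0.009 / 0.007 (the normalizer cancels) = 1.286.

1.286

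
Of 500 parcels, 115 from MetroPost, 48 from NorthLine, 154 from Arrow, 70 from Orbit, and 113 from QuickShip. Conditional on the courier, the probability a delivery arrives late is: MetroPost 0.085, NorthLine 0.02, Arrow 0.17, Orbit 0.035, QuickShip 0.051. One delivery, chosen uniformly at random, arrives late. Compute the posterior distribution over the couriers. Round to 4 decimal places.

MetroPost 0.2166, NorthLine 0.0213, Arrow 0.5801, Orbit 0.0543, QuickShip 0.1277

By Bayes' rule, posterior ∝ prior × likelihood:
  MetroPost: 0.23 × 0.085 = 0.01955
  NorthLine: 0.096 × 0.02 = 0.00192
  Arrow: 0.308 × 0.17 = 0.05236
  Orbit: 0.14 × 0.035 = 0.0049
  QuickShip: 0.226 × 0.051 = 0.011526
Sum = 0.090256.
P(MetroPost | late) = 0.01955/0.090256 ≈ 0.2166
P(NorthLine | late) = 0.00192/0.090256 ≈ 0.0213
P(Arrow | late) = 0.05236/0.090256 ≈ 0.5801
P(Orbit | late) = 0.0049/0.090256 ≈ 0.0543
P(QuickShip | late) = 0.011526/0.090256 ≈ 0.1277
(Check: 0.2166+0.0213+0.5801+0.0543+0.1277 = 1.0000.)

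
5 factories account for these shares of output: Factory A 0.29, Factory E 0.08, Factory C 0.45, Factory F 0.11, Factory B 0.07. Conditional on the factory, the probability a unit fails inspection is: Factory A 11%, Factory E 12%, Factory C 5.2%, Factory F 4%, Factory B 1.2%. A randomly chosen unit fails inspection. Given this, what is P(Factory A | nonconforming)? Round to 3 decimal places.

Prior × likelihood for each hypothesis:
  Factory A: 0.29 × 0.11 = 0.0319
  Factory E: 0.08 × 0.12 = 0.0096
  Factory C: 0.45 × 0.052 = 0.0234
  Factory F: 0.11 × 0.04 = 0.0044
  Factory B: 0.07 × 0.012 = 0.00084
Total = 0.07014.
P(Factory A | evidence) = 0.0319 / 0.07014 ≈ 0.455.

0.455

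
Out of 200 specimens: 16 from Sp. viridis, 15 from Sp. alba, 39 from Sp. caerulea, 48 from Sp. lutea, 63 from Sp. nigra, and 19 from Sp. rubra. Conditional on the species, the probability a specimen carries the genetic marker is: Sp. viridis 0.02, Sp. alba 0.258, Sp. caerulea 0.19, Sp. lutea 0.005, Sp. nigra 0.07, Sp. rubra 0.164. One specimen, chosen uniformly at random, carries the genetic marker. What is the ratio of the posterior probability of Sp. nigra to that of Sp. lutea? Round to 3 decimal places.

By Bayes' rule, posterior ∝ prior × likelihood:
  Sp. viridis: 0.08 × 0.02 = 0.0016
  Sp. alba: 0.075 × 0.258 = 0.01935
  Sp. caerulea: 0.195 × 0.19 = 0.03705
  Sp. lutea: 0.24 × 0.005 = 0.0012
  Sp. nigra: 0.315 × 0.07 = 0.02205
  Sp. rubra: 0.095 × 0.164 = 0.01558
Normalizing constant = 0.09683.
The ratio is 0.02205 / 0.0012 (the normalizer cancels) = 18.375.

18.375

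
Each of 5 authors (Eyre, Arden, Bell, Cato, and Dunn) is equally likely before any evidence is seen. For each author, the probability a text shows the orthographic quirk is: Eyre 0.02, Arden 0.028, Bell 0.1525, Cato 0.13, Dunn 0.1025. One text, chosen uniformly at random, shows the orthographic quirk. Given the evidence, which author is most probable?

Bell

With a uniform prior (1/5 each), posterior ∝ likelihood:
  Eyre: 0.02
  Arden: 0.028
  Bell: 0.1525
  Cato: 0.13
  Dunn: 0.1025
Total = 0.433.
Largest term belongs to Bell, so Bell is most probable.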